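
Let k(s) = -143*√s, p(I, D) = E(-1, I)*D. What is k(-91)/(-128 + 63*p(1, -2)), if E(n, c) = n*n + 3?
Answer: 143*I*√91/632 ≈ 2.1584*I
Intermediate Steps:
E(n, c) = 3 + n² (E(n, c) = n² + 3 = 3 + n²)
p(I, D) = 4*D (p(I, D) = (3 + (-1)²)*D = (3 + 1)*D = 4*D)
k(-91)/(-128 + 63*p(1, -2)) = (-143*I*√91)/(-128 + 63*(4*(-2))) = (-143*I*√91)/(-128 + 63*(-8)) = (-143*I*√91)/(-128 - 504) = -143*I*√91/(-632) = -143*I*√91*(-1/632) = 143*I*√91/632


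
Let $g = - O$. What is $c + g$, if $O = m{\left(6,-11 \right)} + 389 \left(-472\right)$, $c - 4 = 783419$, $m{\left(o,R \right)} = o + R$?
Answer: $967036$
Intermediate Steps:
$m{\left(o,R \right)} = R + o$
$c = 783423$ ($c = 4 + 783419 = 783423$)
$O = -183613$ ($O = \left(-11 + 6\right) + 389 \left(-472\right) = -5 - 183608 = -183613$)
$g = 183613$ ($g = \left(-1\right) \left(-183613\right) = 183613$)
$c + g = 783423 + 183613 = 967036$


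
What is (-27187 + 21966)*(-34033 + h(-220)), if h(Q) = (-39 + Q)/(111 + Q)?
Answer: 19366453698/109 ≈ 1.7767e+8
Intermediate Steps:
h(Q) = (-39 + Q)/(111 + Q)
(-27187 + 21966)*(-34033 + h(-220)) = (-27187 + 21966)*(-34033 + (-39 - 220)/(111 - 220)) = -5221*(-34033 - 259/(-109)) = -5221*(-34033 - 1/109*(-259)) = -5221*(-34033 + 259/109) = -5221*(-3709338/109) = 19366453698/109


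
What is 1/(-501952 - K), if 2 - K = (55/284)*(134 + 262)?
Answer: -71/35633289 ≈ -1.9925e-6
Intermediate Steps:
K = -5303/71 (K = 2 - 55/284*(134 + 262) = 2 - 55*(1/284)*396 = 2 - 55*396/284 = 2 - 1*5445/71 = 2 - 5445/71 = -5303/71 ≈ -74.690)
1/(-501952 - K) = 1/(-501952 - 1*(-5303/71)) = 1/(-501952 + 5303/71) = 1/(-35633289/71) = -71/35633289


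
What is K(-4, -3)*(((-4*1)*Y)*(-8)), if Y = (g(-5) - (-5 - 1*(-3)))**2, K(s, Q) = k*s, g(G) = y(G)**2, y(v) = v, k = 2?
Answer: -186624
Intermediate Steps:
g(G) = G**2
K(s, Q) = 2*s
Y = 729 (Y = ((-5)**2 - (-5 - 1*(-3)))**2 = (25 - (-5 + 3))**2 = (25 - 1*(-2))**2 = (25 + 2)**2 = 27**2 = 729)
K(-4, -3)*(((-4*1)*Y)*(-8)) = (2*(-4))*((-4*1*729)*(-8)) = -8*(-4*729)*(-8) = -(-23328)*(-8) = -8*23328 = -186624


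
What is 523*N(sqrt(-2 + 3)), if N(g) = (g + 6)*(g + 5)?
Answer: 21966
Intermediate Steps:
N(g) = (5 + g)*(6 + g) (N(g) = (6 + g)*(5 + g) = (5 + g)*(6 + g))
523*N(sqrt(-2 + 3)) = 523*(30 + (sqrt(-2 + 3))**2 + 11*sqrt(-2 + 3)) = 523*(30 + (sqrt(1))**2 + 11*sqrt(1)) = 523*(30 + 1**2 + 11*1) = 523*(30 + 1 + 11) = 523*42 = 21966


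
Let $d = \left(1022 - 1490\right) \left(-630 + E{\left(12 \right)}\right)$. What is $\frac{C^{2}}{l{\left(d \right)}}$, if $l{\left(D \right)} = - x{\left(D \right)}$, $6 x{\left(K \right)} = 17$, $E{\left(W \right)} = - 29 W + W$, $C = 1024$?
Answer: $- \frac{6291456}{17} \approx -3.7009 \cdot 10^{5}$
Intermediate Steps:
$E{\left(W \right)} = - 28 W$
$d = 452088$ ($d = \left(1022 - 1490\right) \left(-630 - 336\right) = - 468 \left(-630 - 336\right) = \left(-468\right) \left(-966\right) = 452088$)
$x{\left(K \right)} = \frac{17}{6}$ ($x{\left(K \right)} = \frac{1}{6} \cdot 17 = \frac{17}{6}$)
$l{\left(D \right)} = - \frac{17}{6}$ ($l{\left(D \right)} = \left(-1\right) \frac{17}{6} = - \frac{17}{6}$)
$\frac{C^{2}}{l{\left(d \right)}} = \frac{1024^{2}}{- \frac{17}{6}} = 1048576 \left(- \frac{6}{17}\right) = - \frac{6291456}{17}$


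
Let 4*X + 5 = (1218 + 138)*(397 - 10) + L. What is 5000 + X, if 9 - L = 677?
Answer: 544099/4 ≈ 1.3602e+5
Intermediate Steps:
L = -668 (L = 9 - 1*677 = 9 - 677 = -668)
X = 524099/4 (X = -5/4 + ((1218 + 138)*(397 - 10) - 668)/4 = -5/4 + (1356*387 - 668)/4 = -5/4 + (524772 - 668)/4 = -5/4 + (¼)*524104 = -5/4 + 131026 = 524099/4 ≈ 1.3102e+5)
5000 + X = 5000 + 524099/4 = 544099/4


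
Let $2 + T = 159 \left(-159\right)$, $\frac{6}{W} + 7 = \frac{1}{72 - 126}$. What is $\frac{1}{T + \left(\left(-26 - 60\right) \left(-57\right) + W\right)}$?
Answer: $- \frac{379}{7724723} \approx -4.9063 \cdot 10^{-5}$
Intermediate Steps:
$W = - \frac{324}{379}$ ($W = \frac{6}{-7 + \frac{1}{72 - 126}} = \frac{6}{-7 + \frac{1}{-54}} = \frac{6}{-7 - \frac{1}{54}} = \frac{6}{- \frac{379}{54}} = 6 \left(- \frac{54}{379}\right) = - \frac{324}{379} \approx -0.85488$)
$T = -25283$ ($T = -2 + 159 \left(-159\right) = -2 - 25281 = -25283$)
$\frac{1}{T + \left(\left(-26 - 60\right) \left(-57\right) + W\right)} = \frac{1}{-25283 - \left(\frac{324}{379} - \left(-26 - 60\right) \left(-57\right)\right)} = \frac{1}{-25283 - - \frac{1857534}{379}} = \frac{1}{-25283 + \left(4902 - \frac{324}{379}\right)} = \frac{1}{-25283 + \frac{1857534}{379}} = \frac{1}{- \frac{7724723}{379}} = - \frac{379}{7724723}$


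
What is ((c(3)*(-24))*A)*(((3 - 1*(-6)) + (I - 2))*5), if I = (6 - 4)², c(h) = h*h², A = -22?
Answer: 784080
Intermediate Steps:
c(h) = h³
I = 4 (I = 2² = 4)
((c(3)*(-24))*A)*(((3 - 1*(-6)) + (I - 2))*5) = ((3³*(-24))*(-22))*(((3 - 1*(-6)) + (4 - 2))*5) = ((27*(-24))*(-22))*(((3 + 6) + 2)*5) = (-648*(-22))*((9 + 2)*5) = 14256*(11*5) = 14256*55 = 784080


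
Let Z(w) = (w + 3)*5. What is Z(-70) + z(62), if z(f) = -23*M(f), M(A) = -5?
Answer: -220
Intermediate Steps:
Z(w) = 15 + 5*w (Z(w) = (3 + w)*5 = 15 + 5*w)
z(f) = 115 (z(f) = -23*(-5) = 115)
Z(-70) + z(62) = (15 + 5*(-70)) + 115 = (15 - 350) + 115 = -335 + 115 = -220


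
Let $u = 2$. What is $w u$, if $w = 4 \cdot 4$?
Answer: $32$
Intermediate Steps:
$w = 16$
$w u = 16 \cdot 2 = 32$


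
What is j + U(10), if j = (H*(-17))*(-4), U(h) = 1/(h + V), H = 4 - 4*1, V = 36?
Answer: 1/46 ≈ 0.021739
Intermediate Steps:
H = 0 (H = 4 - 4 = 0)
U(h) = 1/(36 + h) (U(h) = 1/(h + 36) = 1/(36 + h))
j = 0 (j = (0*(-17))*(-4) = 0*(-4) = 0)
j + U(10) = 0 + 1/(36 + 10) = 0 + 1/46 = 1/46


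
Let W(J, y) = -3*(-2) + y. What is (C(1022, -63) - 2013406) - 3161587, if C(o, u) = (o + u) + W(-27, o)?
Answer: -5173006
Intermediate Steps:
W(J, y) = 6 + y
C(o, u) = 6 + u + 2*o (C(o, u) = (o + u) + (6 + o) = 6 + u + 2*o)
(C(1022, -63) - 2013406) - 3161587 = ((6 - 63 + 2*1022) - 2013406) - 3161587 = ((6 - 63 + 2044) - 2013406) - 3161587 = (1987 - 2013406) - 3161587 = -2011419 - 3161587 = -5173006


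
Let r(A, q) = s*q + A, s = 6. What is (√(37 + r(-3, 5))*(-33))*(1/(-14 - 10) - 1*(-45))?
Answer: -11869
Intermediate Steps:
r(A, q) = A + 6*q (r(A, q) = 6*q + A = A + 6*q)
(√(37 + r(-3, 5))*(-33))*(1/(-14 - 10) - 1*(-45)) = (√(37 + (-3 + 6*5))*(-33))*(1/(-14 - 10) - 1*(-45)) = (√(37 + (-3 + 30))*(-33))*(1/(-24) + 45) = (√(37 + 27)*(-33))*(-1/24 + 45) = (√64*(-33))*(1079/24) = (8*(-33))*(1079/24) = -264*1079/24 = -11869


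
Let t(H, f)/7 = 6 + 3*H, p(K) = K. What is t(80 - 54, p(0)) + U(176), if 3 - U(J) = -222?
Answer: 813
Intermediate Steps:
U(J) = 225 (U(J) = 3 - 1*(-222) = 3 + 222 = 225)
t(H, f) = 42 + 21*H (t(H, f) = 7*(6 + 3*H) = 42 + 21*H)
t(80 - 54, p(0)) + U(176) = (42 + 21*(80 - 54)) + 225 = (42 + 21*26) + 225 = (42 + 546) + 225 = 588 + 225 = 813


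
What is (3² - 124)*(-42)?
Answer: 4830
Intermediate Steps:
(3² - 124)*(-42) = (9 - 124)*(-42) = -115*(-42) = 4830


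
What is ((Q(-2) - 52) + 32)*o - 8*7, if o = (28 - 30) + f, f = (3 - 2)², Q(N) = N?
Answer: -34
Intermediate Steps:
f = 1 (f = 1² = 1)
o = -1 (o = (28 - 30) + 1 = -2 + 1 = -1)
((Q(-2) - 52) + 32)*o - 8*7 = ((-2 - 52) + 32)*(-1) - 8*7 = (-54 + 32)*(-1) - 56 = -22*(-1) - 56 = 22 - 56 = -34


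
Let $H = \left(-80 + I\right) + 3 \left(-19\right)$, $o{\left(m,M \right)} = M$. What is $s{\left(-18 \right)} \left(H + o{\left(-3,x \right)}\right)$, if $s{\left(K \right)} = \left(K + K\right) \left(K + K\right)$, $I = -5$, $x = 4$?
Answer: $-178848$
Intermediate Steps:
$s{\left(K \right)} = 4 K^{2}$ ($s{\left(K \right)} = 2 K 2 K = 4 K^{2}$)
$H = -142$ ($H = \left(-80 - 5\right) + 3 \left(-19\right) = -85 - 57 = -142$)
$s{\left(-18 \right)} \left(H + o{\left(-3,x \right)}\right) = 4 \left(-18\right)^{2} \left(-142 + 4\right) = 4 \cdot 324 \left(-138\right) = 1296 \left(-138\right) = -178848$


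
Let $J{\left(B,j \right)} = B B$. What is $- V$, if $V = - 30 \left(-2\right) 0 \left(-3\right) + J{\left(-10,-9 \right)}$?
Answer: $-100$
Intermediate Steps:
$J{\left(B,j \right)} = B^{2}$
$V = 100$ ($V = - 30 \left(-2\right) 0 \left(-3\right) + \left(-10\right)^{2} = - 30 \cdot 0 \left(-3\right) + 100 = \left(-30\right) 0 + 100 = 0 + 100 = 100$)
$- V = \left(-1\right) 100 = -100$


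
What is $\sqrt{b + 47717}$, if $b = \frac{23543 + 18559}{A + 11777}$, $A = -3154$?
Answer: $\frac{\sqrt{3548414453039}}{8623} \approx 218.45$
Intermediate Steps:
$b = \frac{42102}{8623}$ ($b = \frac{23543 + 18559}{-3154 + 11777} = \frac{42102}{8623} \approx 4.8825$)
$\sqrt{b + 47717} = \sqrt{\frac{42102}{8623} + 47717} = \sqrt{\frac{411505793}{8623}} = \frac{\sqrt{3548414453039}}{8623}$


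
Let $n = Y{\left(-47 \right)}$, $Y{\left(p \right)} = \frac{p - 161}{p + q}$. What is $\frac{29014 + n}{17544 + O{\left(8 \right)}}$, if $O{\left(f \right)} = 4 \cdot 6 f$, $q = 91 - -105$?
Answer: $\frac{2161439}{1321332} \approx 1.6358$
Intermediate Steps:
$q = 196$ ($q = 91 + 105 = 196$)
$Y{\left(p \right)} = \frac{-161 + p}{196 + p}$ ($Y{\left(p \right)} = \frac{p - 161}{p + 196} = \frac{-161 + p}{196 + p}$)
$n = - \frac{208}{149}$ ($n = \frac{-161 - 47}{196 - 47} = \frac{1}{149} \left(-208\right) = - \frac{208}{149} \approx -1.396$)
$O{\left(f \right)} = 24 f$
$\frac{29014 + n}{17544 + O{\left(8 \right)}} = \frac{29014 - \frac{208}{149}}{17544 + 24 \cdot 8} = \frac{4322878}{149 \left(17544 + 192\right)} = \frac{4322878}{149 \cdot 17736} = \frac{4322878}{149} \cdot \frac{1}{17736} = \frac{2161439}{1321332}$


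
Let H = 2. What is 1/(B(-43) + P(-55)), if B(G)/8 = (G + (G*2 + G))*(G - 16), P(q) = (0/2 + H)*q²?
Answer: 1/87234 ≈ 1.1463e-5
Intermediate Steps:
P(q) = 2*q² (P(q) = (0/2 + 2)*q² = (0*(½) + 2)*q² = (0 + 2)*q² = 2*q²)
B(G) = 32*G*(-16 + G) (B(G) = 8*((G + (G*2 + G))*(G - 16)) = 8*((G + (2*G + G))*(-16 + G)) = 8*((G + 3*G)*(-16 + G)) = 8*((4*G)*(-16 + G)) = 8*(4*G*(-16 + G)) = 32*G*(-16 + G))
1/(B(-43) + P(-55)) = 1/(32*(-43)*(-16 - 43) + 2*(-55)²) = 1/(32*(-43)*(-59) + 2*3025) = 1/(81184 + 6050) = 1/87234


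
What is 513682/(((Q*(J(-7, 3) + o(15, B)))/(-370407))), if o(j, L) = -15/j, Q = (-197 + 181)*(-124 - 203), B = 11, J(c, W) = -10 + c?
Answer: 31711901429/15696 ≈ 2.0204e+6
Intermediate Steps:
Q = 5232 (Q = -16*(-327) = 5232)
513682/(((Q*(J(-7, 3) + o(15, B)))/(-370407))) = 513682/(((5232*((-10 - 7) - 15/15))/(-370407))) = 513682/(((5232*(-17 - 15*1/15))*(-1/370407))) = 513682/(((5232*(-17 - 1))*(-1/370407))) = 513682/(((5232*(-18))*(-1/370407))) = 513682/((-94176*(-1/370407))) = 513682/(31392/123469) = 513682*(123469/31392) = 31711901429/15696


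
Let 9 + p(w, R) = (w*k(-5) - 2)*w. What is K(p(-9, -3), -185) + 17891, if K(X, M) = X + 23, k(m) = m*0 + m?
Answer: 17518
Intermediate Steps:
k(m) = m (k(m) = 0 + m = m)
p(w, R) = -9 + w*(-2 - 5*w) (p(w, R) = -9 + (w*(-5) - 2)*w = -9 + (-5*w - 2)*w = -9 + (-2 - 5*w)*w = -9 + w*(-2 - 5*w))
K(X, M) = 23 + X
K(p(-9, -3), -185) + 17891 = (23 + (-9 - 5*(-9)² - 2*(-9))) + 17891 = (23 + (-9 - 5*81 + 18)) + 17891 = (23 + (-9 - 405 + 18)) + 17891 = (23 - 396) + 17891 = -373 + 17891 = 17518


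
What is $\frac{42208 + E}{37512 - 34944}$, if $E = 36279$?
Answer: $\frac{78487}{2568} \approx 30.563$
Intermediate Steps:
$\frac{42208 + E}{37512 - 34944} = \frac{42208 + 36279}{37512 - 34944} = \frac{78487}{2568}$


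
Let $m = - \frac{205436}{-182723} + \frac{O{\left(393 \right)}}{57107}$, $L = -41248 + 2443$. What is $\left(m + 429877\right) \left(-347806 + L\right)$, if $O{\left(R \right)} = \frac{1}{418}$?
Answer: $- \frac{38152657655176312399045}{229564771942} \approx -1.662 \cdot 10^{11}$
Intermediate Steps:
$O{\left(R \right)} = \frac{1}{418}$
$L = -38805$
$m = \frac{258100349961}{229564771942}$ ($m = - \frac{205436}{-182723} + \frac{1}{418 \cdot 57107} = \left(-205436\right) \left(- \frac{1}{182723}\right) + \frac{1}{418} \cdot \frac{1}{57107} = \frac{205436}{182723} + \frac{1}{23870726} = \frac{258100349961}{229564771942} \approx 1.1243$)
$\left(m + 429877\right) \left(-347806 + L\right) = \left(\frac{258100349961}{229564771942} + 429877\right) \left(-347806 - 38805\right) = \frac{98684873568461095}{229564771942} \left(-386611\right) = - \frac{38152657655176312399045}{229564771942}$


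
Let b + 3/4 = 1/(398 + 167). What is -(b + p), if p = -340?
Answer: 770091/2260 ≈ 340.75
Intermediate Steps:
b = -1691/2260 (b = -¾ + 1/(398 + 167) = -¾ + 1/565 = -1691/2260 ≈ -0.74823)
-(b + p) = -(-1691/2260 - 340) = -1*(-770091/2260) = 770091/2260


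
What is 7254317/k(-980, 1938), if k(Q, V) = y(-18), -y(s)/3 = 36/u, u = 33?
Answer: -79797487/36 ≈ -2.2166e+6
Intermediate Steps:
y(s) = -36/11 (y(s) = -108/33 = -3*12/11 = -36/11)
k(Q, V) = -36/11
7254317/k(-980, 1938) = 7254317/(-36/11) = 7254317*(-11/36) = -79797487/36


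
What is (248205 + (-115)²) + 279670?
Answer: 541100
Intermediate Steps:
(248205 + (-115)²) + 279670 = (248205 + 13225) + 279670 = 261430 + 279670 = 541100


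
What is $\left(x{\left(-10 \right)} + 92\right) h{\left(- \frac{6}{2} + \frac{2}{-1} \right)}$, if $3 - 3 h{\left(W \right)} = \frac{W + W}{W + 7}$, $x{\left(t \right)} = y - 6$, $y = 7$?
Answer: $248$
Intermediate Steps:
$x{\left(t \right)} = 1$ ($x{\left(t \right)} = 7 - 6 = 1$)
$h{\left(W \right)} = 1 - \frac{2 W}{3 \left(7 + W\right)}$ ($h{\left(W \right)} = 1 - \frac{\left(W + W\right) \frac{1}{W + 7}}{3} = 1 - \frac{2 W \frac{1}{7 + W}}{3} = 1 - \frac{2 W}{3 \left(7 + W\right)}$)
$\left(x{\left(-10 \right)} + 92\right) h{\left(- \frac{6}{2} + \frac{2}{-1} \right)} = \left(1 + 92\right) \frac{21 + \left(- \frac{6}{2} + \frac{2}{-1}\right)}{3 \left(7 + \left(- \frac{6}{2} + \frac{2}{-1}\right)\right)} = 93 \frac{21 + \left(\left(-6\right) \frac{1}{2} + 2 \left(-1\right)\right)}{3 \left(7 + \left(\left(-6\right) \frac{1}{2} + 2 \left(-1\right)\right)\right)} = 93 \frac{21 - 5}{3 \left(7 - 5\right)} = 93 \cdot \frac{1}{3} \cdot \frac{1}{2} \cdot 16 = 93 \cdot \frac{8}{3} = 248$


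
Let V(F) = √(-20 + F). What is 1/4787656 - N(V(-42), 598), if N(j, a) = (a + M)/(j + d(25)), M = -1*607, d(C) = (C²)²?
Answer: 5661397005229/243512776791653224 - 3*I*√62/50862630229 ≈ 2.3249e-5 - 4.6443e-10*I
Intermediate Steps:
d(C) = C⁴
M = -607
N(j, a) = (-607 + a)/(390625 + j) (N(j, a) = (a - 607)/(j + 25⁴) = (-607 + a)/(j + 390625) = (-607 + a)/(390625 + j))
1/4787656 - N(V(-42), 598) = 1/4787656 - (-607 + 598)/(390625 + √(-20 - 42)) = 1/4787656 - (-9)/(390625 + √(-62)) = 1/4787656 - (-9)/(390625 + I*√62) = 1/4787656 + 9/(390625 + I*√62)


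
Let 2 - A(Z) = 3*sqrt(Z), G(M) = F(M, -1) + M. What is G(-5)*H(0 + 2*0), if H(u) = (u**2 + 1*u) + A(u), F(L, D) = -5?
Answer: -20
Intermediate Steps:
G(M) = -5 + M
A(Z) = 2 - 3*sqrt(Z)
H(u) = 2 + u + u**2 - 3*sqrt(u) (H(u) = (u**2 + 1*u) + (2 - 3*sqrt(u)) = (u**2 + u) + (2 - 3*sqrt(u)) = (u + u**2) + (2 - 3*sqrt(u)) = 2 + u + u**2 - 3*sqrt(u))
G(-5)*H(0 + 2*0) = (-5 - 5)*(2 + (0 + 2*0) + (0 + 2*0)**2 - 3*sqrt(0 + 2*0)) = -10*(2 + (0 + 0) + (0 + 0)**2 - 3*sqrt(0 + 0)) = -10*(2 + 0 + 0**2 - 3*sqrt(0)) = -10*(2 + 0 + 0 - 3*0) = -10*(2 + 0 + 0 + 0) = -10*2 = -20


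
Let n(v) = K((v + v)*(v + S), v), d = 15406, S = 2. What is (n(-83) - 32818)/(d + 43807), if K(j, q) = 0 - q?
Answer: -32735/59213 ≈ -0.55283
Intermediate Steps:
K(j, q) = -q
n(v) = -v
(n(-83) - 32818)/(d + 43807) = (-1*(-83) - 32818)/(15406 + 43807) = (83 - 32818)/59213 = -32735*1/59213 = -32735/59213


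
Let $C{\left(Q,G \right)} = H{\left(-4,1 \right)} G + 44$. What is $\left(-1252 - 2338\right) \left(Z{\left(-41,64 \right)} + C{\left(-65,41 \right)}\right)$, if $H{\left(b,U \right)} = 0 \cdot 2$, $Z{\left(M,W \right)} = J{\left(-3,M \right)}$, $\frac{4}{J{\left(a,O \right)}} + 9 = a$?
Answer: $- \frac{470290}{3} \approx -1.5676 \cdot 10^{5}$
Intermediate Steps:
$J{\left(a,O \right)} = \frac{4}{-9 + a}$
$Z{\left(M,W \right)} = - \frac{1}{3}$ ($Z{\left(M,W \right)} = \frac{4}{-9 - 3} = \frac{4}{-12} = 4 \left(- \frac{1}{12}\right) = - \frac{1}{3}$)
$H{\left(b,U \right)} = 0$
$C{\left(Q,G \right)} = 44$ ($C{\left(Q,G \right)} = 0 G + 44 = 0 + 44 = 44$)
$\left(-1252 - 2338\right) \left(Z{\left(-41,64 \right)} + C{\left(-65,41 \right)}\right) = \left(-1252 - 2338\right) \left(- \frac{1}{3} + 44\right) = \left(-3590\right) \frac{131}{3} = - \frac{470290}{3}$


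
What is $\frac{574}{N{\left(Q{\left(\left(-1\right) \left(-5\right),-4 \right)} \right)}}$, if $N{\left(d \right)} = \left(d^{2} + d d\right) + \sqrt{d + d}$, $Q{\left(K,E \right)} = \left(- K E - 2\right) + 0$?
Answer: $\frac{287}{327} \approx 0.87768$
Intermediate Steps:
$Q{\left(K,E \right)} = -2 - E K$ ($Q{\left(K,E \right)} = \left(- E K - 2\right) + 0 = \left(-2 - E K\right) + 0 = -2 - E K$)
$N{\left(d \right)} = 2 d^{2} + \sqrt{2} \sqrt{d}$ ($N{\left(d \right)} = \left(d^{2} + d^{2}\right) + \sqrt{2 d} = 2 d^{2} + \sqrt{2} \sqrt{d}$)
$\frac{574}{N{\left(Q{\left(\left(-1\right) \left(-5\right),-4 \right)} \right)}} = \frac{574}{2 \left(-2 - - 4 \left(\left(-1\right) \left(-5\right)\right)\right)^{2} + \sqrt{2} \sqrt{-2 - - 4 \left(\left(-1\right) \left(-5\right)\right)}} = \frac{574}{2 \left(-2 - \left(-4\right) 5\right)^{2} + \sqrt{2} \sqrt{-2 - \left(-4\right) 5}} = \frac{574}{2 \left(-2 + 20\right)^{2} + \sqrt{2} \sqrt{-2 + 20}} = \frac{574}{2 \cdot 18^{2} + \sqrt{2} \sqrt{18}} = \frac{574}{2 \cdot 324 + \sqrt{2} \cdot 3 \sqrt{2}} = \frac{574}{648 + 6} = \frac{574}{654} = 574 \cdot \frac{1}{654} = \frac{287}{327}$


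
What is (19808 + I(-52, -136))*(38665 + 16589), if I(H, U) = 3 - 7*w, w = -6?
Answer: 1096957662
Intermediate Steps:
I(H, U) = 45 (I(H, U) = 3 - 7*(-6) = 3 + 42 = 45)
(19808 + I(-52, -136))*(38665 + 16589) = (19808 + 45)*(38665 + 16589) = 19853*55254 = 1096957662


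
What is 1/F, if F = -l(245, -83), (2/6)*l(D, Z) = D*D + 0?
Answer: -1/180075 ≈ -5.5532e-6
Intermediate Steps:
l(D, Z) = 3*D² (l(D, Z) = 3*(D*D + 0) = 3*(D² + 0) = 3*D²)
F = -180075 (F = -3*245² = -3*60025 = -1*180075 = -180075)
1/F = 1/(-180075) = -1/180075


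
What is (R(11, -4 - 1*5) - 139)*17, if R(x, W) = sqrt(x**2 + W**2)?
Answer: -2363 + 17*sqrt(202) ≈ -2121.4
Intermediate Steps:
R(x, W) = sqrt(W**2 + x**2)
(R(11, -4 - 1*5) - 139)*17 = (sqrt((-4 - 1*5)**2 + 11**2) - 139)*17 = (sqrt((-4 - 5)**2 + 121) - 139)*17 = (sqrt((-9)**2 + 121) - 139)*17 = (sqrt(81 + 121) - 139)*17 = (sqrt(202) - 139)*17 = (-139 + sqrt(202))*17 = -2363 + 17*sqrt(202)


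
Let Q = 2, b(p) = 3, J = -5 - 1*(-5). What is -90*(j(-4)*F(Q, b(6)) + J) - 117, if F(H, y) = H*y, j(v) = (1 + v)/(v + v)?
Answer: -639/2 ≈ -319.50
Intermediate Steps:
J = 0 (J = -5 + 5 = 0)
j(v) = (1 + v)/(2*v) (j(v) = (1 + v)/((2*v)) = (1 + v)*(1/(2*v)) = (1 + v)/(2*v))
-90*(j(-4)*F(Q, b(6)) + J) - 117 = -90*(((½)*(1 - 4)/(-4))*(2*3) + 0) - 117 = -90*(((½)*(-¼)*(-3))*6 + 0) - 117 = -90*((3/8)*6 + 0) - 117 = -90*(9/4 + 0) - 117 = -90*9/4 - 117 = -405/2 - 117 = -639/2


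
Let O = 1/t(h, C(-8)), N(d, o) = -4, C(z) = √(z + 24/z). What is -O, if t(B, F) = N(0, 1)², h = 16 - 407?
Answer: -1/16 ≈ -0.062500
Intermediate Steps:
h = -391
t(B, F) = 16 (t(B, F) = (-4)² = 16)
O = 1/16 ≈ 0.062500
-O = -1*1/16 = -1/16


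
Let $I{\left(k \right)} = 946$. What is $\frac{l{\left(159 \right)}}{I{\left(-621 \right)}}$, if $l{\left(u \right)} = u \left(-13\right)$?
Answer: $- \frac{2067}{946} \approx -2.185$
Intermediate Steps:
$l{\left(u \right)} = - 13 u$
$\frac{l{\left(159 \right)}}{I{\left(-621 \right)}} = \frac{\left(-13\right) 159}{946} = \left(-2067\right) \frac{1}{946} = - \frac{2067}{946}$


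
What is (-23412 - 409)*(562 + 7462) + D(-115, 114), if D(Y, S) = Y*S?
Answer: -191152814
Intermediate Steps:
D(Y, S) = S*Y
(-23412 - 409)*(562 + 7462) + D(-115, 114) = (-23412 - 409)*(562 + 7462) + 114*(-115) = -23821*8024 - 13110 = -191139704 - 13110 = -191152814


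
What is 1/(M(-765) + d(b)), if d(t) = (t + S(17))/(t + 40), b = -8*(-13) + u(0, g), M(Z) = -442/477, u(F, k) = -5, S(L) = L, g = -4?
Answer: -66303/6106 ≈ -10.859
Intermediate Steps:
M(Z) = -442/477 (M(Z) = -442*1/477 = -442/477)
b = 99 (b = -8*(-13) - 5 = 104 - 5 = 99)
d(t) = (17 + t)/(40 + t) (d(t) = (t + 17)/(t + 40) = (17 + t)/(40 + t))
1/(M(-765) + d(b)) = 1/(-442/477 + (17 + 99)/(40 + 99)) = 1/(-442/477 + 116/139) = 1/(-6106/66303) = -66303/6106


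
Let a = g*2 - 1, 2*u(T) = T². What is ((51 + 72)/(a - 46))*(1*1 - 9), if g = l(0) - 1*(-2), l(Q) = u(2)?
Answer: 328/13 ≈ 25.231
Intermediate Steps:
u(T) = T²/2
l(Q) = 2 (l(Q) = (½)*2² = (½)*4 = 2)
g = 4 (g = 2 - 1*(-2) = 2 + 2 = 4)
a = 7 (a = 4*2 - 1 = 8 - 1 = 7)
((51 + 72)/(a - 46))*(1*1 - 9) = ((51 + 72)/(7 - 46))*(1*1 - 9) = (123/(-39))*(1 - 9) = (123*(-1/39))*(-8) = -41/13*(-8) = 328/13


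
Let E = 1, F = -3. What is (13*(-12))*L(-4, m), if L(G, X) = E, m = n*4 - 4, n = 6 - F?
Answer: -156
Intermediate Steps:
n = 9 (n = 6 - 1*(-3) = 6 + 3 = 9)
m = 32 (m = 9*4 - 4 = 36 - 4 = 32)
L(G, X) = 1
(13*(-12))*L(-4, m) = (13*(-12))*1 = -156*1 = -156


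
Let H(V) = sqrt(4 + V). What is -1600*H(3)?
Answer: -1600*sqrt(7) ≈ -4233.2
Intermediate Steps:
-1600*H(3) = -1600*sqrt(4 + 3) = -1600*sqrt(7)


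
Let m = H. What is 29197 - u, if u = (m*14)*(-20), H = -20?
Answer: 23597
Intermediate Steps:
m = -20
u = 5600 (u = -20*14*(-20) = -280*(-20) = 5600)
29197 - u = 29197 - 1*5600 = 29197 - 5600 = 23597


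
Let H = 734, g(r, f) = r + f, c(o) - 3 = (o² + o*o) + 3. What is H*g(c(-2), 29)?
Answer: 31562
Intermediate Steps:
c(o) = 6 + 2*o² (c(o) = 3 + ((o² + o*o) + 3) = 3 + ((o² + o²) + 3) = 3 + (2*o² + 3) = 3 + (3 + 2*o²) = 6 + 2*o²)
g(r, f) = f + r
H*g(c(-2), 29) = 734*(29 + (6 + 2*(-2)²)) = 734*(29 + (6 + 2*4)) = 734*(29 + (6 + 8)) = 734*(29 + 14) = 734*43 = 31562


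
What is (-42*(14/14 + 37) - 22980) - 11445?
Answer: -36021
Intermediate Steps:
(-42*(14/14 + 37) - 22980) - 11445 = (-42*(14*(1/14) + 37) - 22980) - 11445 = (-42*(1 + 37) - 22980) - 11445 = (-42*38 - 22980) - 11445 = (-1596 - 22980) - 11445 = -24576 - 11445 = -36021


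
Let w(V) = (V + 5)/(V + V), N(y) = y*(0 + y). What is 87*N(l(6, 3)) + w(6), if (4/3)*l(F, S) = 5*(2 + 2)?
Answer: 234911/12 ≈ 19576.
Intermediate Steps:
l(F, S) = 15 (l(F, S) = 3*(5*(2 + 2))/4 = 3*(5*4)/4 = (¾)*20 = 15)
N(y) = y² (N(y) = y*y = y²)
w(V) = (5 + V)/(2*V) (w(V) = (5 + V)/((2*V)) = (5 + V)*(1/(2*V)) = (5 + V)/(2*V))
87*N(l(6, 3)) + w(6) = 87*15² + (½)*(5 + 6)/6 = 87*225 + (½)*(⅙)*11 = 19575 + 11/12 = 234911/12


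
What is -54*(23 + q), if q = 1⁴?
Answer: -1296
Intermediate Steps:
q = 1
-54*(23 + q) = -54*(23 + 1) = -54*24 = -1296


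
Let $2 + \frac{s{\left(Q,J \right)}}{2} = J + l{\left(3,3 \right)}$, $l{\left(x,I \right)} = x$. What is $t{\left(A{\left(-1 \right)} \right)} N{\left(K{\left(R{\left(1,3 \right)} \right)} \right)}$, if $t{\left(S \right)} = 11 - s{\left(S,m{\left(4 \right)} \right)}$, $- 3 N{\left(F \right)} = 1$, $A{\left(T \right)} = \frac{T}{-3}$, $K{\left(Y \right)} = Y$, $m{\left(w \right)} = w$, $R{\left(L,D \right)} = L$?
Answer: $- \frac{1}{3} \approx -0.33333$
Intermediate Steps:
$A{\left(T \right)} = - \frac{T}{3}$ ($A{\left(T \right)} = T \left(- \frac{1}{3}\right) = - \frac{T}{3}$)
$N{\left(F \right)} = - \frac{1}{3}$ ($N{\left(F \right)} = \left(- \frac{1}{3}\right) 1 = - \frac{1}{3}$)
$s{\left(Q,J \right)} = 2 + 2 J$ ($s{\left(Q,J \right)} = -4 + 2 \left(J + 3\right) = -4 + 2 \left(3 + J\right) = -4 + \left(6 + 2 J\right) = 2 + 2 J$)
$t{\left(S \right)} = 1$ ($t{\left(S \right)} = 11 - \left(2 + 2 \cdot 4\right) = 11 - \left(2 + 8\right) = 11 - 10 = 1$)
$t{\left(A{\left(-1 \right)} \right)} N{\left(K{\left(R{\left(1,3 \right)} \right)} \right)} = 1 \left(- \frac{1}{3}\right) = - \frac{1}{3}$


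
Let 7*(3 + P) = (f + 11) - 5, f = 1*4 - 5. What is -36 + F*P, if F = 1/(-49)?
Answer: -12332/343 ≈ -35.953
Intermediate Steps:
f = -1 (f = 4 - 5 = -1)
F = -1/49 ≈ -0.020408
P = -16/7 (P = -3 + ((-1 + 11) - 5)/7 = -3 + (10 - 5)/7 = -3 + (⅐)*5 = -3 + 5/7 = -16/7 ≈ -2.2857)
-36 + F*P = -36 - 1/49*(-16/7) = -36 + 16/343 = -12332/343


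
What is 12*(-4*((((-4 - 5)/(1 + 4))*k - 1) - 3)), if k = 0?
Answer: 192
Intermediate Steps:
12*(-4*((((-4 - 5)/(1 + 4))*k - 1) - 3)) = 12*(-4*((((-4 - 5)/(1 + 4))*0 - 1) - 3)) = 12*(-4*((-9/5*0 - 1) - 3)) = 12*(-4*((0 - 1) - 3)) = 12*(-4*(-1 - 3)) = 12*(-4*(-4)) = 12*16 = 192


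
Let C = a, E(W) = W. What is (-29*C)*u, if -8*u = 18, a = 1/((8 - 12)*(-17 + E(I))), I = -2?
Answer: 261/304 ≈ 0.85855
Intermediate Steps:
a = 1/76 (a = 1/((8 - 12)*(-17 - 2)) = 1/(-4*(-19)) = 1/76 ≈ 0.013158)
C = 1/76 ≈ 0.013158
u = -9/4 (u = -1/8*18 = -9/4 ≈ -2.2500)
(-29*C)*u = -29*1/76*(-9/4) = -29/76*(-9/4) = 261/304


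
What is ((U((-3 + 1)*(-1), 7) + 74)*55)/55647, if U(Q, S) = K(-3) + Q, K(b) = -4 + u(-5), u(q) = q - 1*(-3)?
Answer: 3850/55647 ≈ 0.069186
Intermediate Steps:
u(q) = 3 + q (u(q) = q + 3 = 3 + q)
K(b) = -6 (K(b) = -4 + (3 - 5) = -4 - 2 = -6)
U(Q, S) = -6 + Q
((U((-3 + 1)*(-1), 7) + 74)*55)/55647 = (((-6 + (-3 + 1)*(-1)) + 74)*55)/55647 = (((-6 - 2*(-1)) + 74)*55)*(1/55647) = (((-6 + 2) + 74)*55)*(1/55647) = ((-4 + 74)*55)*(1/55647) = (70*55)*(1/55647) = 3850*(1/55647) = 3850/55647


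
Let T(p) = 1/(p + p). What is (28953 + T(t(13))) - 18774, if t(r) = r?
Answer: 264655/26 ≈ 10179.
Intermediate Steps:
T(p) = 1/(2*p)
(28953 + T(t(13))) - 18774 = (28953 + (½)/13) - 18774 = (28953 + (½)*(1/13)) - 18774 = (28953 + 1/26) - 18774 = 752779/26 - 18774 = 264655/26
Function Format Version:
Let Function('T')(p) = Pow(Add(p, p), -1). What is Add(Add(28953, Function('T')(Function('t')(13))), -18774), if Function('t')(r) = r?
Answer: Rational(264655, 26) ≈ 10179.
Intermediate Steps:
Function('T')(p) = Mul(Rational(1, 2), Pow(p, -1)) (Function('T')(p) = Pow(Mul(2, p), -1) = Mul(Rational(1, 2), Pow(p, -1)))
Add(Add(28953, Function('T')(Function('t')(13))), -18774) = Add(Add(28953, Mul(Rational(1, 2), Pow(13, -1))), -18774) = Add(Add(28953, Mul(Rational(1, 2), Rational(1, 13))), -18774) = Add(Add(28953, Rational(1, 26)), -18774) = Add(Rational(752779, 26), -18774) = Rational(264655, 26)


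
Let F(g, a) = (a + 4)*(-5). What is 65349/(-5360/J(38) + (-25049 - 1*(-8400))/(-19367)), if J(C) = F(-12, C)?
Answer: 26577895743/10730341 ≈ 2476.9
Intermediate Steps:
F(g, a) = -20 - 5*a (F(g, a) = (4 + a)*(-5) = -20 - 5*a)
J(C) = -20 - 5*C
65349/(-5360/J(38) + (-25049 - 1*(-8400))/(-19367)) = 65349/(-5360/(-20 - 5*38) + (-25049 - 1*(-8400))/(-19367)) = 65349/(-5360/(-20 - 190) + (-25049 + 8400)*(-1/19367)) = 65349/(-5360/(-210) - 16649*(-1/19367)) = 65349/(-5360*(-1/210) + 16649/19367) = 65349/(536/21 + 16649/19367) = 65349/(10730341/406707) = 65349*(406707/10730341) = 26577895743/10730341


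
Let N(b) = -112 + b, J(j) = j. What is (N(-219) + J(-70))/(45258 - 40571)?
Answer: -401/4687 ≈ -0.085556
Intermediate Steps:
(N(-219) + J(-70))/(45258 - 40571) = ((-112 - 219) - 70)/(45258 - 40571) = (-331 - 70)/4687 = -401*1/4687 = -401/4687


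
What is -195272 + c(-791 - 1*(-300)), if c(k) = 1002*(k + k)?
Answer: -1179236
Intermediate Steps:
c(k) = 2004*k (c(k) = 1002*(2*k) = 2004*k)
-195272 + c(-791 - 1*(-300)) = -195272 + 2004*(-791 - 1*(-300)) = -195272 + 2004*(-791 + 300) = -195272 + 2004*(-491) = -195272 - 983964 = -1179236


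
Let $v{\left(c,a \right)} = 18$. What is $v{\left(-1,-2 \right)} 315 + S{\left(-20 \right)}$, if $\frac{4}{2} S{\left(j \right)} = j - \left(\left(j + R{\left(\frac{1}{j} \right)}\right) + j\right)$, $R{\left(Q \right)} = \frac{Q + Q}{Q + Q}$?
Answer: $\frac{11359}{2} \approx 5679.5$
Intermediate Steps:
$R{\left(Q \right)} = 1$ ($R{\left(Q \right)} = \frac{2 Q}{2 Q} = 2 Q \frac{1}{2 Q} = 1$)
$S{\left(j \right)} = - \frac{1}{2} - \frac{j}{2}$ ($S{\left(j \right)} = \frac{j - \left(\left(j + 1\right) + j\right)}{2} = \frac{j - \left(\left(1 + j\right) + j\right)}{2} = \frac{j - \left(1 + 2 j\right)}{2} = \frac{-1 - j}{2} = - \frac{1}{2} - \frac{j}{2}$)
$v{\left(-1,-2 \right)} 315 + S{\left(-20 \right)} = 18 \cdot 315 - - \frac{19}{2} = 5670 + \left(- \frac{1}{2} + 10\right) = 5670 + \frac{19}{2} = \frac{11359}{2}$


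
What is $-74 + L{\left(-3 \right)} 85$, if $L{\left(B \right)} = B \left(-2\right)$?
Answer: $436$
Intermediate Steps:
$L{\left(B \right)} = - 2 B$
$-74 + L{\left(-3 \right)} 85 = -74 + \left(-2\right) \left(-3\right) 85 = -74 + 6 \cdot 85 = -74 + 510 = 436$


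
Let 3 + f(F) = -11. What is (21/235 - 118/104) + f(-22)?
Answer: -183853/12220 ≈ -15.045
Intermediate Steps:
f(F) = -14 (f(F) = -3 - 11 = -14)
(21/235 - 118/104) + f(-22) = (21/235 - 118/104) - 14 = (21*(1/235) - 118*1/104) - 14 = (21/235 - 59/52) - 14 = -12773/12220 - 14 = -183853/12220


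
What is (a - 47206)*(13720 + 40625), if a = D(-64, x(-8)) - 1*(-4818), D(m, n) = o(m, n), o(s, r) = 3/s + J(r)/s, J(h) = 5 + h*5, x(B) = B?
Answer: -4607097375/2 ≈ -2.3035e+9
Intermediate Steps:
J(h) = 5 + 5*h
o(s, r) = 3/s + (5 + 5*r)/s
D(m, n) = (8 + 5*n)/m
a = 9637/2 (a = (8 + 5*(-8))/(-64) - 1*(-4818) = -(8 - 40)/64 + 4818 = -1/64*(-32) + 4818 = ½ + 4818 = 9637/2 ≈ 4818.5)
(a - 47206)*(13720 + 40625) = (9637/2 - 47206)*(13720 + 40625) = -84775/2*54345 = -4607097375/2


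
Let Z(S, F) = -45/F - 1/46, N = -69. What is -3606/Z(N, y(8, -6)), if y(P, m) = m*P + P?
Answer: -663504/203 ≈ -3268.5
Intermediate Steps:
y(P, m) = P + P*m (y(P, m) = P*m + P = P + P*m)
Z(S, F) = -1/46 - 45/F (Z(S, F) = -45/F - 1*1/46 = -45/F - 1/46 = -1/46 - 45/F)
-3606/Z(N, y(8, -6)) = -3606*368*(1 - 6)/(-2070 - 8*(1 - 6)) = -3606*(-1840/(-2070 - 8*(-5))) = -3606*(-1840/(-2070 - 1*(-40))) = -3606*(-1840/(-2070 + 40)) = -3606/((1/46)*(-1/40)*(-2030)) = -3606/203/184 = -3606*184/203 = -663504/203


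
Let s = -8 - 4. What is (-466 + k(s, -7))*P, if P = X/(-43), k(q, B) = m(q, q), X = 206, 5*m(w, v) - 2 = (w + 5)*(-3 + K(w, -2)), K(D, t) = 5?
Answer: 482452/215 ≈ 2244.0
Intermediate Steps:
s = -12
m(w, v) = 12/5 + 2*w/5 (m(w, v) = 2/5 + ((w + 5)*(-3 + 5))/5 = 2/5 + ((5 + w)*2)/5 = 2/5 + (10 + 2*w)/5 = 2/5 + (2 + 2*w/5) = 12/5 + 2*w/5)
k(q, B) = 12/5 + 2*q/5
P = -206/43 (P = 206/(-43) = 206*(-1/43) = -206/43 ≈ -4.7907)
(-466 + k(s, -7))*P = (-466 + (12/5 + (2/5)*(-12)))*(-206/43) = (-466 + (12/5 - 24/5))*(-206/43) = (-466 - 12/5)*(-206/43) = -2342/5*(-206/43) = 482452/215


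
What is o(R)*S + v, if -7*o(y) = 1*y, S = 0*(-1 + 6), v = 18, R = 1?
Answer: 18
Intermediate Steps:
S = 0 (S = 0*5 = 0)
o(y) = -y/7
o(R)*S + v = -⅐*1*0 + 18 = -⅐*0 + 18 = 0 + 18 = 18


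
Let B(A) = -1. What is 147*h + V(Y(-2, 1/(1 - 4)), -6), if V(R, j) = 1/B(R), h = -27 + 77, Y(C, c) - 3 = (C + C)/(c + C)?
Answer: 7349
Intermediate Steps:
Y(C, c) = 3 + 2*C/(C + c) (Y(C, c) = 3 + (C + C)/(c + C) = 3 + (2*C)/(C + c) = 3 + 2*C/(C + c))
h = 50
V(R, j) = -1 (V(R, j) = 1/(-1) = -1)
147*h + V(Y(-2, 1/(1 - 4)), -6) = 147*50 - 1 = 7350 - 1 = 7349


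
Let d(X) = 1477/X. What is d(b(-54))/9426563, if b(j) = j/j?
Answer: 1477/9426563 ≈ 0.00015668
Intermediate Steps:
b(j) = 1
d(b(-54))/9426563 = (1477/1)/9426563 = (1477*1)*(1/9426563) = 1477*(1/9426563) = 1477/9426563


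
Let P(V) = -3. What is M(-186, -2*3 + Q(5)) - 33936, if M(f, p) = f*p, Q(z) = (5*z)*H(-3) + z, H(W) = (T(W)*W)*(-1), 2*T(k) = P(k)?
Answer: -12825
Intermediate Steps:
T(k) = -3/2 (T(k) = (½)*(-3) = -3/2)
H(W) = 3*W/2 (H(W) = -3*W/2*(-1) = 3*W/2)
Q(z) = -43*z/2 (Q(z) = (5*z)*((3/2)*(-3)) + z = (5*z)*(-9/2) + z = -45*z/2 + z = -43*z/2)
M(-186, -2*3 + Q(5)) - 33936 = -186*(-2*3 - 43/2*5) - 33936 = -186*(-6 - 215/2) - 33936 = -186*(-227/2) - 33936 = 21111 - 33936 = -12825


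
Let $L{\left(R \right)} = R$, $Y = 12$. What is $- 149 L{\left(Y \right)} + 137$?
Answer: $-1651$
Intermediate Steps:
$- 149 L{\left(Y \right)} + 137 = \left(-149\right) 12 + 137 = -1788 + 137 = -1651$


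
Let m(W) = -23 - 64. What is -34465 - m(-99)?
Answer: -34378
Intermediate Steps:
m(W) = -87
-34465 - m(-99) = -34465 - 1*(-87) = -34465 + 87 = -34378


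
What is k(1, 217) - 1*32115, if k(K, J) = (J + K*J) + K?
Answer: -31680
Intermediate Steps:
k(K, J) = J + K + J*K (k(K, J) = (J + J*K) + K = J + K + J*K)
k(1, 217) - 1*32115 = (217 + 1 + 217*1) - 1*32115 = (217 + 1 + 217) - 32115 = 435 - 32115 = -31680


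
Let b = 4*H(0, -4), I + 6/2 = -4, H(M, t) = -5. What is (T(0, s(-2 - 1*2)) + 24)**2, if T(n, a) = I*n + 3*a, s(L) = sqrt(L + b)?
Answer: 360 + 288*I*sqrt(6) ≈ 360.0 + 705.45*I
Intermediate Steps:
I = -7 (I = -3 - 4 = -7)
b = -20 (b = 4*(-5) = -20)
s(L) = sqrt(-20 + L) (s(L) = sqrt(L - 20) = sqrt(-20 + L))
T(n, a) = -7*n + 3*a
(T(0, s(-2 - 1*2)) + 24)**2 = ((-7*0 + 3*sqrt(-20 + (-2 - 1*2))) + 24)**2 = ((0 + 3*sqrt(-20 + (-2 - 2))) + 24)**2 = ((0 + 3*sqrt(-20 - 4)) + 24)**2 = ((0 + 3*sqrt(-24)) + 24)**2 = ((0 + 3*(2*I*sqrt(6))) + 24)**2 = ((0 + 6*I*sqrt(6)) + 24)**2 = (6*I*sqrt(6) + 24)**2 = (24 + 6*I*sqrt(6))**2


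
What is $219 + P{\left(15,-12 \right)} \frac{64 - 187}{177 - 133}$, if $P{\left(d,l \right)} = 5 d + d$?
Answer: $- \frac{717}{22} \approx -32.591$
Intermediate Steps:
$P{\left(d,l \right)} = 6 d$
$219 + P{\left(15,-12 \right)} \frac{64 - 187}{177 - 133} = 219 + 6 \cdot 15 \frac{64 - 187}{177 - 133} = 219 + 90 \left(- \frac{123}{44}\right) = 219 - \frac{5535}{22} = - \frac{717}{22}$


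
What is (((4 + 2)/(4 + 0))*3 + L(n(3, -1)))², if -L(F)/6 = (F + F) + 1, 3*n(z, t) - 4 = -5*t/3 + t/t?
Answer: 28561/36 ≈ 793.36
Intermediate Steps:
n(z, t) = 5/3 - 5*t/9 (n(z, t) = 4/3 + (-5*t/3 + t/t)/3 = 4/3 + (-5*t*(⅓) + 1)/3 = 4/3 + (-5*t/3 + 1)/3 = 4/3 + (1 - 5*t/3)/3 = 4/3 + (⅓ - 5*t/9) = 5/3 - 5*t/9)
L(F) = -6 - 12*F (L(F) = -6*((F + F) + 1) = -6*(2*F + 1) = -6*(1 + 2*F) = -6 - 12*F)
(((4 + 2)/(4 + 0))*3 + L(n(3, -1)))² = (((4 + 2)/(4 + 0))*3 + (-6 - 12*(5/3 - 5/9*(-1))))² = ((6/4)*3 + (-6 - 12*(5/3 + 5/9)))² = ((6*(¼))*3 + (-6 - 12*20/9))² = ((3/2)*3 + (-6 - 80/3))² = (9/2 - 98/3)² = (-169/6)² = 28561/36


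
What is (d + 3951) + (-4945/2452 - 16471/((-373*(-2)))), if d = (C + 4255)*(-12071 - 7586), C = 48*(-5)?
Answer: -72178935960715/914596 ≈ -7.8919e+7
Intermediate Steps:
C = -240
d = -78922855 (d = (-240 + 4255)*(-12071 - 7586) = 4015*(-19657) = -78922855)
(d + 3951) + (-4945/2452 - 16471/((-373*(-2)))) = (-78922855 + 3951) + (-4945/2452 - 16471/((-373*(-2)))) = -78918904 + (-4945*1/2452 - 16471/746) = -78918904 + (-4945/2452 - 16471*1/746) = -78918904 + (-4945/2452 - 16471/746) = -78918904 - 22037931/914596 = -72178935960715/914596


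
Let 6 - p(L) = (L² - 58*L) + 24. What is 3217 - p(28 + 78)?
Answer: 8323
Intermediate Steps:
p(L) = -18 - L² + 58*L (p(L) = 6 - ((L² - 58*L) + 24) = 6 - (24 + L² - 58*L) = 6 + (-24 - L² + 58*L) = -18 - L² + 58*L)
3217 - p(28 + 78) = 3217 - (-18 - (28 + 78)² + 58*(28 + 78)) = 3217 - (-18 - 1*106² + 58*106) = 3217 - (-18 - 1*11236 + 6148) = 3217 - (-18 - 11236 + 6148) = 3217 - 1*(-5106) = 3217 + 5106 = 8323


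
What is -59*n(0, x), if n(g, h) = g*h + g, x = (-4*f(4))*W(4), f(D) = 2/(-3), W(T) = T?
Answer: 0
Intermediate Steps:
f(D) = -⅔ (f(D) = 2*(-⅓) = -⅔)
x = 32/3 (x = -4*(-⅔)*4 = (8/3)*4 = 32/3 ≈ 10.667)
n(g, h) = g + g*h
-59*n(0, x) = -0*(1 + 32/3) = -0*35/3 = -59*0 = 0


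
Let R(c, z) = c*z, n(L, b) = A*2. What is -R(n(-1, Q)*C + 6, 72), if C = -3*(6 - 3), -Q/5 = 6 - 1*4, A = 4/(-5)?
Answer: -7344/5 ≈ -1468.8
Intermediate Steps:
A = -4/5 (A = 4*(-1/5) = -4/5 ≈ -0.80000)
Q = -10 (Q = -5*(6 - 1*4) = -5*(6 - 4) = -5*2 = -10)
n(L, b) = -8/5 (n(L, b) = -4/5*2 = -8/5)
C = -9 (C = -3*3 = -9)
-R(n(-1, Q)*C + 6, 72) = -(-8/5*(-9) + 6)*72 = -(72/5 + 6)*72 = -102*72/5 = -1*7344/5 = -7344/5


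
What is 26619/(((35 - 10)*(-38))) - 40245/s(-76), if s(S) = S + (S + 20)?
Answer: 304553/1100 ≈ 276.87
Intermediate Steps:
s(S) = 20 + 2*S (s(S) = S + (20 + S) = 20 + 2*S)
26619/(((35 - 10)*(-38))) - 40245/s(-76) = 26619/(((35 - 10)*(-38))) - 40245/(20 + 2*(-76)) = 26619/((25*(-38))) - 40245/(20 - 152) = 26619/(-950) - 40245/(-132) = 26619*(-1/950) - 40245*(-1/132) = -1401/50 + 13415/44 = 304553/1100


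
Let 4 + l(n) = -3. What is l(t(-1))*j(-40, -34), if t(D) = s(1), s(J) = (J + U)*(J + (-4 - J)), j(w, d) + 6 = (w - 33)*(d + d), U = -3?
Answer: -34706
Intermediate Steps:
j(w, d) = -6 + 2*d*(-33 + w) (j(w, d) = -6 + (w - 33)*(d + d) = -6 + (-33 + w)*(2*d) = -6 + 2*d*(-33 + w))
s(J) = 12 - 4*J (s(J) = (J - 3)*(J + (-4 - J)) = (-3 + J)*(-4) = 12 - 4*J)
t(D) = 8 (t(D) = 12 - 4*1 = 12 - 4 = 8)
l(n) = -7 (l(n) = -4 - 3 = -7)
l(t(-1))*j(-40, -34) = -7*(-6 - 66*(-34) + 2*(-34)*(-40)) = -7*(-6 + 2244 + 2720) = -7*4958 = -34706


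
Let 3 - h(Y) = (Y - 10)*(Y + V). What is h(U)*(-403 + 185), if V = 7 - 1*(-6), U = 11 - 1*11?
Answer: -28994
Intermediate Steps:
U = 0 (U = 11 - 11 = 0)
V = 13 (V = 7 + 6 = 13)
h(Y) = 3 - (-10 + Y)*(13 + Y) (h(Y) = 3 - (Y - 10)*(Y + 13) = 3 - (-10 + Y)*(13 + Y))
h(U)*(-403 + 185) = (133 - 1*0**2 - 3*0)*(-403 + 185) = (133 - 1*0 + 0)*(-218) = (133 + 0 + 0)*(-218) = 133*(-218) = -28994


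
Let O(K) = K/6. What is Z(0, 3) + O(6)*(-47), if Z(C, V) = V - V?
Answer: -47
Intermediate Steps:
O(K) = K/6 (O(K) = K*(1/6) = K/6)
Z(C, V) = 0
Z(0, 3) + O(6)*(-47) = 0 + ((1/6)*6)*(-47) = 0 + 1*(-47) = 0 - 47 = -47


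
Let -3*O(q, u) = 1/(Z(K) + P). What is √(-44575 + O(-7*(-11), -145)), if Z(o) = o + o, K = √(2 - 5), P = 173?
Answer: √6*√((-11567213 - 133725*I*√3)/(173 + 2*I*√3))/3 ≈ 9.1333e-8 + 211.13*I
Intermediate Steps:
K = I*√3 (K = √(-3) = I*√3 ≈ 1.732*I)
Z(o) = 2*o
O(q, u) = -1/(3*(173 + 2*I*√3)) (O(q, u) = -1/(3*(2*(I*√3) + 173)) = -1/(3*(2*I*√3 + 173)) = -1/(3*(173 + 2*I*√3)))
√(-44575 + O(-7*(-11), -145)) = √(-44575 + I/(3*(-173*I + 2*√3)))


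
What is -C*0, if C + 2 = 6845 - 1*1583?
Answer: 0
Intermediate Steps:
C = 5260 (C = -2 + (6845 - 1*1583) = -2 + (6845 - 1583) = -2 + 5262 = 5260)
-C*0 = -1*5260*0 = -5260*0 = 0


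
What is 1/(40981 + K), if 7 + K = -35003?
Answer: 1/5971 ≈ 0.00016748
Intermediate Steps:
K = -35010 (K = -7 - 35003 = -35010)
1/(40981 + K) = 1/(40981 - 35010) = 1/5971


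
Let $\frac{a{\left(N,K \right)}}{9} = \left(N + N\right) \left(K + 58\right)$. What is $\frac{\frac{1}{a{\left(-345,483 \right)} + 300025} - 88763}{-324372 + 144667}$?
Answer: $\frac{271577943356}{549822722425} \approx 0.49394$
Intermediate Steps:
$a{\left(N,K \right)} = 18 N \left(58 + K\right)$ ($a{\left(N,K \right)} = 9 \left(N + N\right) \left(K + 58\right) = 9 \cdot 2 N \left(58 + K\right) = 18 N \left(58 + K\right)$)
$\frac{\frac{1}{a{\left(-345,483 \right)} + 300025} - 88763}{-324372 + 144667} = \frac{\frac{1}{18 \left(-345\right) \left(58 + 483\right) + 300025} - 88763}{-324372 + 144667} = \frac{\frac{1}{18 \left(-345\right) 541 + 300025} - 88763}{-179705} = \left(\frac{1}{-3359610 + 300025} - 88763\right) \left(- \frac{1}{179705}\right) = \left(\frac{1}{-3059585} - 88763\right) \left(- \frac{1}{179705}\right) = \left(- \frac{1}{3059585} - 88763\right) \left(- \frac{1}{179705}\right) = \left(- \frac{271577943356}{3059585}\right) \left(- \frac{1}{179705}\right) = \frac{271577943356}{549822722425}$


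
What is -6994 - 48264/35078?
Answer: -122691898/17539 ≈ -6995.4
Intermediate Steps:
-6994 - 48264/35078 = -6994 - 48264*1/35078 = -6994 - 24132/17539 = -122691898/17539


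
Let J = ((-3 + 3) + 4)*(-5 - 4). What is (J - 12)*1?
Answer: -48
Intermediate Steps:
J = -36 (J = (0 + 4)*(-9) = 4*(-9) = -36)
(J - 12)*1 = (-36 - 12)*1 = -48*1 = -48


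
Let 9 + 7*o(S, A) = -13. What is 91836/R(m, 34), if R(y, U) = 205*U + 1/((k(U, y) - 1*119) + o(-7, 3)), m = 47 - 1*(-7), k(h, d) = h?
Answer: 56662812/4300483 ≈ 13.176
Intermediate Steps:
o(S, A) = -22/7 (o(S, A) = -9/7 + (⅐)*(-13) = -9/7 - 13/7 = -22/7)
m = 54 (m = 47 + 7 = 54)
R(y, U) = 1/(-855/7 + U) + 205*U (R(y, U) = 205*U + 1/((U - 1*119) - 22/7) = 205*U + 1/((U - 119) - 22/7) = 205*U + 1/((-119 + U) - 22/7) = 205*U + 1/(-855/7 + U) = 1/(-855/7 + U) + 205*U)
91836/R(m, 34) = 91836/(((7 - 175275*34 + 1435*34²)/(-855 + 7*34))) = 91836/(((7 - 5959350 + 1435*1156)/(-855 + 238))) = 91836/(((7 - 5959350 + 1658860)/(-617))) = 91836/((-1/617*(-4300483))) = 91836/(4300483/617) = 91836*(617/4300483) = 56662812/4300483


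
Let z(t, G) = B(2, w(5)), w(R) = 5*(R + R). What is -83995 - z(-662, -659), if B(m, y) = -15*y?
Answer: -83245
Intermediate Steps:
w(R) = 10*R (w(R) = 5*(2*R) = 10*R)
z(t, G) = -750 (z(t, G) = -150*5 = -15*50 = -750)
-83995 - z(-662, -659) = -83995 - 1*(-750) = -83995 + 750 = -83245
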